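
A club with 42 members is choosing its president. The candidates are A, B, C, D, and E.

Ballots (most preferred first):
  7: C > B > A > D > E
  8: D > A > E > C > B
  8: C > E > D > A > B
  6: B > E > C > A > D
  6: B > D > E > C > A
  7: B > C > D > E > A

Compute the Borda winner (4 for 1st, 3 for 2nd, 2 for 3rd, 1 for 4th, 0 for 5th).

A: 7×2 + 8×3 + 8×1 + 6×1 + 6×0 + 7×0 = 52
B: 7×3 + 8×0 + 8×0 + 6×4 + 6×4 + 7×4 = 97
C: 7×4 + 8×1 + 8×4 + 6×2 + 6×1 + 7×3 = 107
D: 7×1 + 8×4 + 8×2 + 6×0 + 6×3 + 7×2 = 87
E: 7×0 + 8×2 + 8×3 + 6×3 + 6×2 + 7×1 = 77

C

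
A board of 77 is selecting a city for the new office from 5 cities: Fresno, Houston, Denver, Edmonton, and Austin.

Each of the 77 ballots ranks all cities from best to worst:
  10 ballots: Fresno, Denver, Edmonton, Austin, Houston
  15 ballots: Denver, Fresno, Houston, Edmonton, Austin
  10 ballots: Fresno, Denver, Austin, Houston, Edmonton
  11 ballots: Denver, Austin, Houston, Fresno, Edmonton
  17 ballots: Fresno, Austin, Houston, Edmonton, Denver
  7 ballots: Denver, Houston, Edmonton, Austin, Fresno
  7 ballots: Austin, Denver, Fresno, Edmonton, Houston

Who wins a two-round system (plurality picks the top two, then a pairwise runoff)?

Round 1 first-place votes: Fresno 37, Houston 0, Denver 33, Edmonton 0, Austin 7. Fresno and Denver advance.
Runoff: Fresno is ranked above Denver on 37 ballots, Denver above Fresno on 40.

Denver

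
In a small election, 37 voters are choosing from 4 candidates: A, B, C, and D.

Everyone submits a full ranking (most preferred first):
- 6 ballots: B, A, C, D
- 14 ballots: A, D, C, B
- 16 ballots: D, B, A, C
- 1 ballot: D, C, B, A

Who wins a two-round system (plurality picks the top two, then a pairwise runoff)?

Round 1 first-place votes: A 14, B 6, C 0, D 17. D and A advance.
Runoff: D is ranked above A on 17 ballots, A above D on 20.

A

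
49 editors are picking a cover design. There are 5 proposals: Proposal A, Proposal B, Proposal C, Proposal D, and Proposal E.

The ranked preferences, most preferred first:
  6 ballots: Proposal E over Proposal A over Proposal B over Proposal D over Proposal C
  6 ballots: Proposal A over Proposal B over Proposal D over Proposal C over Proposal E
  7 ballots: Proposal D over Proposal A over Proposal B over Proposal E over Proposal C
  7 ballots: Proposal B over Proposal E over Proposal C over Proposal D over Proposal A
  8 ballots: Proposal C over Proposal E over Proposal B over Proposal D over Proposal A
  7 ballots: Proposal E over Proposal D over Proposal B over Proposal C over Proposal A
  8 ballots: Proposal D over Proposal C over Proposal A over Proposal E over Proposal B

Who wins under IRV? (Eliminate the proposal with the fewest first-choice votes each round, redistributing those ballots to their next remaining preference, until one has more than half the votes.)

Round 1: Proposal A 6, Proposal B 7, Proposal C 8, Proposal D 15, Proposal E 13. Proposal A eliminated.
Round 2: Proposal B 13, Proposal C 8, Proposal D 15, Proposal E 13. Proposal C eliminated.
Round 3: Proposal B 13, Proposal D 15, Proposal E 21. Proposal B eliminated.
Round 4: Proposal D 21, Proposal E 28. Proposal E has a majority (≥25).

Proposal E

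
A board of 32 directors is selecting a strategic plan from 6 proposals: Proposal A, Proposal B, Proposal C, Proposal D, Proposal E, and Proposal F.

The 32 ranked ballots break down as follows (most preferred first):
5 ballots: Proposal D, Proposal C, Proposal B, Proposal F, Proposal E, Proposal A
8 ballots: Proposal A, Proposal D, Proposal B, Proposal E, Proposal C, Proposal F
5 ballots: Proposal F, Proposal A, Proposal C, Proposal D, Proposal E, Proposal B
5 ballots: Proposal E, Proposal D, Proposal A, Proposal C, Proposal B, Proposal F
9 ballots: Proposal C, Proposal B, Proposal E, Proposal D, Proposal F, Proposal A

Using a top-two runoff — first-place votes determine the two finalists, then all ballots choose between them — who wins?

Round 1 first-place votes: Proposal A 8, Proposal B 0, Proposal C 9, Proposal D 5, Proposal E 5, Proposal F 5. Proposal C and Proposal A advance.
Runoff: Proposal C is ranked above Proposal A on 14 ballots, Proposal A above Proposal C on 18.

Proposal A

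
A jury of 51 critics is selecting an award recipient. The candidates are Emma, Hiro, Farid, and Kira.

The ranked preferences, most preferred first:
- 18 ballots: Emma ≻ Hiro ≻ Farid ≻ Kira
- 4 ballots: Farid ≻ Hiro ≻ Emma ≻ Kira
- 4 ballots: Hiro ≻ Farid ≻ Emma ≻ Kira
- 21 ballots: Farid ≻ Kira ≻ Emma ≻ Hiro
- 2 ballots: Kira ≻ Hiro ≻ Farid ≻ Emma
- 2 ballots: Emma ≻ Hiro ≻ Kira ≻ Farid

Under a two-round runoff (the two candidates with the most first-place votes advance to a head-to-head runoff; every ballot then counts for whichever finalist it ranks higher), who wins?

Round 1 first-place votes: Emma 20, Hiro 4, Farid 25, Kira 2. Farid and Emma advance.
Runoff: Farid is ranked above Emma on 31 ballots, Emma above Farid on 20.

Farid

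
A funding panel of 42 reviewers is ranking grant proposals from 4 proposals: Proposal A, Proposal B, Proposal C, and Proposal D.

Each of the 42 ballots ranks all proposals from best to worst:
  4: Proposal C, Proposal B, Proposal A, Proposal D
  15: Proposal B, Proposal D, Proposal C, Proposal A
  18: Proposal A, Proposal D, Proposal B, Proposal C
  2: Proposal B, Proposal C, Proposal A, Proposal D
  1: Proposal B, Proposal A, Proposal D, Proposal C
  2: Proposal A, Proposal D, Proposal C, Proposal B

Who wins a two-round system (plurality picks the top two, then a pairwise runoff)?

Round 1 first-place votes: Proposal A 20, Proposal B 18, Proposal C 4, Proposal D 0. Proposal A and Proposal B advance.
Runoff: Proposal A is ranked above Proposal B on 20 ballots, Proposal B above Proposal A on 22.

Proposal B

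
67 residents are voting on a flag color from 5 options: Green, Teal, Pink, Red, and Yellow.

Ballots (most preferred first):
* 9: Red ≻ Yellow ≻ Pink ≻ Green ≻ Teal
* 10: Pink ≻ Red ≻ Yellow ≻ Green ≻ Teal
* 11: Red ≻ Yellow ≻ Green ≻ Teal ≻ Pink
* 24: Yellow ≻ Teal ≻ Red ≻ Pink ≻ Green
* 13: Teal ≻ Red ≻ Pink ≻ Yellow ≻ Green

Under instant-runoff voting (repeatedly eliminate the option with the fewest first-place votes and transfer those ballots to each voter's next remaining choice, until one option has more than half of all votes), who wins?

Round 1: Green 0, Teal 13, Pink 10, Red 20, Yellow 24. Green eliminated.
Round 2: Teal 13, Pink 10, Red 20, Yellow 24. Pink eliminated.
Round 3: Teal 13, Red 30, Yellow 24. Teal eliminated.
Round 4: Red 43, Yellow 24. Red has a majority (≥34).

Red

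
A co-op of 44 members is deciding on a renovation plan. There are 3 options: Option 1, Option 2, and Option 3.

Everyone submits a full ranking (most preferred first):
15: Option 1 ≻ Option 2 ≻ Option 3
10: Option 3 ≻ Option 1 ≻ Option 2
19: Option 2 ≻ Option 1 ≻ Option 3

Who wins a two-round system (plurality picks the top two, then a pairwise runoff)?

Round 1 first-place votes: Option 1 15, Option 2 19, Option 3 10. Option 2 and Option 1 advance.
Runoff: Option 2 is ranked above Option 1 on 19 ballots, Option 1 above Option 2 on 25.

Option 1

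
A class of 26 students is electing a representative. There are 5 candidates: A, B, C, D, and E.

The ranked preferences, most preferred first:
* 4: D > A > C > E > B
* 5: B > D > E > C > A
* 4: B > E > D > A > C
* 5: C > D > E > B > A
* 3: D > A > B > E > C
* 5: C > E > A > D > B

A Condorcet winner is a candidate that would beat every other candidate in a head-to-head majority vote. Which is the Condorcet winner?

D

D vs A: 21–5
D vs B: 17–9
D vs C: 16–10
D vs E: 17–9
D beats every other candidate.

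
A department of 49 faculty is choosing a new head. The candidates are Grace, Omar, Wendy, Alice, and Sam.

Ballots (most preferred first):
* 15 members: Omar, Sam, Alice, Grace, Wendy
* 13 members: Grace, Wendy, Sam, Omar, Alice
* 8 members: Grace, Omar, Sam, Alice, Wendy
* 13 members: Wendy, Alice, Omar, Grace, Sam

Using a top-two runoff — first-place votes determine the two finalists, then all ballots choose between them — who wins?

Round 1 first-place votes: Grace 21, Omar 15, Wendy 13, Alice 0, Sam 0. Grace and Omar advance.
Runoff: Grace is ranked above Omar on 21 ballots, Omar above Grace on 28.

Omar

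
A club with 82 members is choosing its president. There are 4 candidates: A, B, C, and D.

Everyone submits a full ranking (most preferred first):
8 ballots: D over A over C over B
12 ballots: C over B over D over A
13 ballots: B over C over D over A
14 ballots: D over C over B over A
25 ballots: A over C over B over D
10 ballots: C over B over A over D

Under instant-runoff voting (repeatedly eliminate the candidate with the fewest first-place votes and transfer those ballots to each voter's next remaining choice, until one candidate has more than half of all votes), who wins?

Round 1: A 25, B 13, C 22, D 22. B eliminated.
Round 2: A 25, C 35, D 22. D eliminated.
Round 3: A 33, C 49. C has a majority (≥42).

C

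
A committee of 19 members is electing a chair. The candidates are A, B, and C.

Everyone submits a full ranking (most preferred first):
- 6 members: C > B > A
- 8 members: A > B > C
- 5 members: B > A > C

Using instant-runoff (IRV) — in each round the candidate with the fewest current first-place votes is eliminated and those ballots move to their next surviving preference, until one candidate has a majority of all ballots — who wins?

Round 1: A 8, B 5, C 6. B eliminated.
Round 2: A 13, C 6. A has a majority (≥10).

A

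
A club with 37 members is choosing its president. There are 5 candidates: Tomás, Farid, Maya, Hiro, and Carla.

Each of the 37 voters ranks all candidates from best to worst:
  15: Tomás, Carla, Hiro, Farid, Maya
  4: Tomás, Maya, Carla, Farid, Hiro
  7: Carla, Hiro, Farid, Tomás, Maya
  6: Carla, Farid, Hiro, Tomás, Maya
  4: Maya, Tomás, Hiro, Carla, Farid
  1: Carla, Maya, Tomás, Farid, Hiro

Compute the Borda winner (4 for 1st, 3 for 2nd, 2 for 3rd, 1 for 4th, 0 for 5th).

Tomás: 15×4 + 4×4 + 7×1 + 6×1 + 4×3 + 1×2 = 103
Farid: 15×1 + 4×1 + 7×2 + 6×3 + 4×0 + 1×1 = 52
Maya: 15×0 + 4×3 + 7×0 + 6×0 + 4×4 + 1×3 = 31
Hiro: 15×2 + 4×0 + 7×3 + 6×2 + 4×2 + 1×0 = 71
Carla: 15×3 + 4×2 + 7×4 + 6×4 + 4×1 + 1×4 = 113

Carla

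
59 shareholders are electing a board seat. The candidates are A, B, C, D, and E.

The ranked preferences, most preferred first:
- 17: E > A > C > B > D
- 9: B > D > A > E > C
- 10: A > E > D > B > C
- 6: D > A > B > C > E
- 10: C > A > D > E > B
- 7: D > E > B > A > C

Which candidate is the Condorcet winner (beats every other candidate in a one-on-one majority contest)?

A vs B: 43–16
A vs C: 49–10
A vs D: 37–22
A vs E: 35–24
A beats every other candidate.

A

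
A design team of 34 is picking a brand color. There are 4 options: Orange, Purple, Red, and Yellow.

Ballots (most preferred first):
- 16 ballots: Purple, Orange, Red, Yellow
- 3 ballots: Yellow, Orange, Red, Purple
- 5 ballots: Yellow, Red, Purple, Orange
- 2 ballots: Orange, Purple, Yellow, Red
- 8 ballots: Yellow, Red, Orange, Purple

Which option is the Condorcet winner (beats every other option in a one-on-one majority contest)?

Purple

Purple vs Orange: 21–13
Purple vs Red: 18–16
Purple vs Yellow: 18–16
Purple beats every other option.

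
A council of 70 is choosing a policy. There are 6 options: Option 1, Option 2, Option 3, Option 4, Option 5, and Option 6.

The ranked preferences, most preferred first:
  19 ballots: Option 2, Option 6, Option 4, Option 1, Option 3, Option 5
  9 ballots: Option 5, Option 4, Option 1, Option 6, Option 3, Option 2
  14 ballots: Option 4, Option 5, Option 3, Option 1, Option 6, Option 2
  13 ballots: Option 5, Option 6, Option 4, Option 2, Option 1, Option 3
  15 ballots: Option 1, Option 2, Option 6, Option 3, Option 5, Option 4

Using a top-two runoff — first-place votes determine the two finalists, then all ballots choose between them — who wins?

Round 1 first-place votes: Option 1 15, Option 2 19, Option 3 0, Option 4 14, Option 5 22, Option 6 0. Option 5 and Option 2 advance.
Runoff: Option 5 is ranked above Option 2 on 36 ballots, Option 2 above Option 5 on 34.

Option 5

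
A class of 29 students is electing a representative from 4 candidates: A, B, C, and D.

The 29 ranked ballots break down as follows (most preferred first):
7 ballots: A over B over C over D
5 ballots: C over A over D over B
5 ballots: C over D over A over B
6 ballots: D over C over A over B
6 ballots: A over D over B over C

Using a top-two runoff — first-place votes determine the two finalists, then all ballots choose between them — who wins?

Round 1 first-place votes: A 13, B 0, C 10, D 6. A and C advance.
Runoff: A is ranked above C on 13 ballots, C above A on 16.

C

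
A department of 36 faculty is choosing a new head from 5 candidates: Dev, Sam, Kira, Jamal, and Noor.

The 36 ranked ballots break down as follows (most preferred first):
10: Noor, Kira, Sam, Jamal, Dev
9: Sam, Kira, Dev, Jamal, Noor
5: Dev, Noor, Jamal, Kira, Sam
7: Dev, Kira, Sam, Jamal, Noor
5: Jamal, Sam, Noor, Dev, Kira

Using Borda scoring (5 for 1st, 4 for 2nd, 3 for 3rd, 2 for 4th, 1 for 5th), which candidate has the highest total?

Dev: 10×1 + 9×3 + 5×5 + 7×5 + 5×2 = 107
Sam: 10×3 + 9×5 + 5×1 + 7×3 + 5×4 = 121
Kira: 10×4 + 9×4 + 5×2 + 7×4 + 5×1 = 119
Jamal: 10×2 + 9×2 + 5×3 + 7×2 + 5×5 = 92
Noor: 10×5 + 9×1 + 5×4 + 7×1 + 5×3 = 101

Sam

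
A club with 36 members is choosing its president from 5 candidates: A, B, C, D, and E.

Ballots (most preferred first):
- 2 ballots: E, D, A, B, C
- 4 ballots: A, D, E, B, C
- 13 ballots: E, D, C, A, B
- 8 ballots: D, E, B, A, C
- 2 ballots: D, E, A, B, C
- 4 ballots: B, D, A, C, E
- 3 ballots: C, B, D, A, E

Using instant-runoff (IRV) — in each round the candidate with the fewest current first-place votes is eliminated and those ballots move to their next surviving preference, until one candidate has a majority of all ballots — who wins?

D

Round 1: A 4, B 4, C 3, D 10, E 15. C eliminated.
Round 2: A 4, B 7, D 10, E 15. A eliminated.
Round 3: B 7, D 14, E 15. B eliminated.
Round 4: D 21, E 15. D has a majority (≥19).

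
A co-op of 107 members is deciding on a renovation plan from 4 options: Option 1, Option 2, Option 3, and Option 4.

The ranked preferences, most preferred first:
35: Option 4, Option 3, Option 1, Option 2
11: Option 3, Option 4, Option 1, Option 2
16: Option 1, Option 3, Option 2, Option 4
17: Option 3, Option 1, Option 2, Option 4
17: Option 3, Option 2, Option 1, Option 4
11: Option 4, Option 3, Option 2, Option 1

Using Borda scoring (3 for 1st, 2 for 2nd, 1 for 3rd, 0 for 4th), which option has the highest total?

Option 1: 35×1 + 11×1 + 16×3 + 17×2 + 17×1 + 11×0 = 145
Option 2: 35×0 + 11×0 + 16×1 + 17×1 + 17×2 + 11×1 = 78
Option 3: 35×2 + 11×3 + 16×2 + 17×3 + 17×3 + 11×2 = 259
Option 4: 35×3 + 11×2 + 16×0 + 17×0 + 17×0 + 11×3 = 160

Option 3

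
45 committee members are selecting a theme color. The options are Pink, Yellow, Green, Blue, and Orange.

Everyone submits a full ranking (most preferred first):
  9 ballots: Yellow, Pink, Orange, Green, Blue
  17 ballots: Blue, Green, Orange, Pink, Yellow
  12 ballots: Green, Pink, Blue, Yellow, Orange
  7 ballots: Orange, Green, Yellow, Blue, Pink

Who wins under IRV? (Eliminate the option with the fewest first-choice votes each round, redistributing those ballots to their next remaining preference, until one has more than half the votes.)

Round 1: Pink 0, Yellow 9, Green 12, Blue 17, Orange 7. Pink eliminated.
Round 2: Yellow 9, Green 12, Blue 17, Orange 7. Orange eliminated.
Round 3: Yellow 9, Green 19, Blue 17. Yellow eliminated.
Round 4: Green 28, Blue 17. Green has a majority (≥23).

Green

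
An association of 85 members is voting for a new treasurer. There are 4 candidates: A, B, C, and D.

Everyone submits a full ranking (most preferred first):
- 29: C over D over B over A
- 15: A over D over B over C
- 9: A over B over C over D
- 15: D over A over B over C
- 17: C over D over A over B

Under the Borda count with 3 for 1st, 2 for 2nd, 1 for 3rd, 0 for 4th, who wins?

D

A: 29×0 + 15×3 + 9×3 + 15×2 + 17×1 = 119
B: 29×1 + 15×1 + 9×2 + 15×1 + 17×0 = 77
C: 29×3 + 15×0 + 9×1 + 15×0 + 17×3 = 147
D: 29×2 + 15×2 + 9×0 + 15×3 + 17×2 = 167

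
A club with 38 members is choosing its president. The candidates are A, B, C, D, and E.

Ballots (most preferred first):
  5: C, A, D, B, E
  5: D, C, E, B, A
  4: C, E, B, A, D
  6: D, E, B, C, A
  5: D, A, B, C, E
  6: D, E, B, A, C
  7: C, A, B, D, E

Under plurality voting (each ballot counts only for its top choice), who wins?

D

First-place votes: A 0, B 0, C 16, D 22, E 0.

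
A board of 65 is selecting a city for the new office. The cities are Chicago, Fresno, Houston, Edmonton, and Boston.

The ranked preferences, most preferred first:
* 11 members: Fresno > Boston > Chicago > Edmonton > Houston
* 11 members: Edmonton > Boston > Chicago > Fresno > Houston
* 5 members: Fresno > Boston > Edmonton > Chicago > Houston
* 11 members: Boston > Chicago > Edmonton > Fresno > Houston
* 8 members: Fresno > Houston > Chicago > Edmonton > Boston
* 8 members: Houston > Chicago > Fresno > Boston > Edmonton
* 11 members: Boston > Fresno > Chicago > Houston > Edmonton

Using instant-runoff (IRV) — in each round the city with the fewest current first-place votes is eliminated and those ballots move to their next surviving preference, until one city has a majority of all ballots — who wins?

Boston

Round 1: Chicago 0, Fresno 24, Houston 8, Edmonton 11, Boston 22. Chicago eliminated.
Round 2: Fresno 24, Houston 8, Edmonton 11, Boston 22. Houston eliminated.
Round 3: Fresno 32, Edmonton 11, Boston 22. Edmonton eliminated.
Round 4: Fresno 32, Boston 33. Boston has a majority (≥33).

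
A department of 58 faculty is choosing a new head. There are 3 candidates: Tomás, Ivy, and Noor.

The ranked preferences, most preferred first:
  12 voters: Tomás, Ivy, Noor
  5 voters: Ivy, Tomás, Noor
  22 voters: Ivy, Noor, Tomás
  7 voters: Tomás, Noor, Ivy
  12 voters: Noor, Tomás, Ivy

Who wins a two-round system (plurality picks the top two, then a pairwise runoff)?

Round 1 first-place votes: Tomás 19, Ivy 27, Noor 12. Ivy and Tomás advance.
Runoff: Ivy is ranked above Tomás on 27 ballots, Tomás above Ivy on 31.

Tomás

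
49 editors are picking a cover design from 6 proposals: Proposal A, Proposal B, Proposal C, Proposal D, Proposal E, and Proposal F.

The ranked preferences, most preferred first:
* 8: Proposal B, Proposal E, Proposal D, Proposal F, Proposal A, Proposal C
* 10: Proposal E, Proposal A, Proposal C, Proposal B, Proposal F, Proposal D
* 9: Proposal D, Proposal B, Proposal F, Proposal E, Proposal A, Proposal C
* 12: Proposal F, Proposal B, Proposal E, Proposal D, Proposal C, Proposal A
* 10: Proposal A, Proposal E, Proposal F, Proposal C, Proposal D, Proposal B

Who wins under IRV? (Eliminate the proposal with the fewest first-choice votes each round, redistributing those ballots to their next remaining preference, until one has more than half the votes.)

Proposal E

Round 1: Proposal A 10, Proposal B 8, Proposal C 0, Proposal D 9, Proposal E 10, Proposal F 12. Proposal C eliminated.
Round 2: Proposal A 10, Proposal B 8, Proposal D 9, Proposal E 10, Proposal F 12. Proposal B eliminated.
Round 3: Proposal A 10, Proposal D 9, Proposal E 18, Proposal F 12. Proposal D eliminated.
Round 4: Proposal A 10, Proposal E 18, Proposal F 21. Proposal A eliminated.
Round 5: Proposal E 28, Proposal F 21. Proposal E has a majority (≥25).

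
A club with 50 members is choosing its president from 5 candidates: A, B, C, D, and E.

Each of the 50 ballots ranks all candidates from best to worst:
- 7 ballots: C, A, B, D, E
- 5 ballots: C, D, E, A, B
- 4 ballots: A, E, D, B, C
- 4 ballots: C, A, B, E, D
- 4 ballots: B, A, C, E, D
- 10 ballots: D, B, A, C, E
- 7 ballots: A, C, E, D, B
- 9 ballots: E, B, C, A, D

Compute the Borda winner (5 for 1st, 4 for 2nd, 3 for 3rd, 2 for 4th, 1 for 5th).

A

A: 7×4 + 5×2 + 4×5 + 4×4 + 4×4 + 10×3 + 7×5 + 9×2 = 173
B: 7×3 + 5×1 + 4×2 + 4×3 + 4×5 + 10×4 + 7×1 + 9×4 = 149
C: 7×5 + 5×5 + 4×1 + 4×5 + 4×3 + 10×2 + 7×4 + 9×3 = 171
D: 7×2 + 5×4 + 4×3 + 4×1 + 4×1 + 10×5 + 7×2 + 9×1 = 127
E: 7×1 + 5×3 + 4×4 + 4×2 + 4×2 + 10×1 + 7×3 + 9×5 = 130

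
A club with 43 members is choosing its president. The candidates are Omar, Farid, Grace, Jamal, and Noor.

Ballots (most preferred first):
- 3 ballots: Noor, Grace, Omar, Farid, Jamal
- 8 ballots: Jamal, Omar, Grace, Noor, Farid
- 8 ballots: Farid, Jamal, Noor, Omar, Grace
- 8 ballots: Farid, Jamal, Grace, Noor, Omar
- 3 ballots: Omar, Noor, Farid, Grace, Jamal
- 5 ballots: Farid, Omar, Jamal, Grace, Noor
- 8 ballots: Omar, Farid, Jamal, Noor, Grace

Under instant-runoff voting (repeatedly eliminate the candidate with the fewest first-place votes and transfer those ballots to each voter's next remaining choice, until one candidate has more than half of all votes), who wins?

Omar

Round 1: Omar 11, Farid 21, Grace 0, Jamal 8, Noor 3. Grace eliminated.
Round 2: Omar 11, Farid 21, Jamal 8, Noor 3. Noor eliminated.
Round 3: Omar 14, Farid 21, Jamal 8. Jamal eliminated.
Round 4: Omar 22, Farid 21. Omar has a majority (≥22).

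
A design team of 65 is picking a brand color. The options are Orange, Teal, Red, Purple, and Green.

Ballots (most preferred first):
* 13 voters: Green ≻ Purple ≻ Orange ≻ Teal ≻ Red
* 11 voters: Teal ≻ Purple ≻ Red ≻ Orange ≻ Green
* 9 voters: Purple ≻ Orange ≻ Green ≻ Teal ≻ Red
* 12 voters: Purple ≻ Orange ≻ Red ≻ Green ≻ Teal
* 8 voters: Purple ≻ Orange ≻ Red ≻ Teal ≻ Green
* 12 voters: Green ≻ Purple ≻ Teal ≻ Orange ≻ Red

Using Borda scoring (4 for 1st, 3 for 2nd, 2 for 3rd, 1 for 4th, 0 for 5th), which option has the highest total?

Orange: 13×2 + 11×1 + 9×3 + 12×3 + 8×3 + 12×1 = 136
Teal: 13×1 + 11×4 + 9×1 + 12×0 + 8×1 + 12×2 = 98
Red: 13×0 + 11×2 + 9×0 + 12×2 + 8×2 + 12×0 = 62
Purple: 13×3 + 11×3 + 9×4 + 12×4 + 8×4 + 12×3 = 224
Green: 13×4 + 11×0 + 9×2 + 12×1 + 8×0 + 12×4 = 130

Purple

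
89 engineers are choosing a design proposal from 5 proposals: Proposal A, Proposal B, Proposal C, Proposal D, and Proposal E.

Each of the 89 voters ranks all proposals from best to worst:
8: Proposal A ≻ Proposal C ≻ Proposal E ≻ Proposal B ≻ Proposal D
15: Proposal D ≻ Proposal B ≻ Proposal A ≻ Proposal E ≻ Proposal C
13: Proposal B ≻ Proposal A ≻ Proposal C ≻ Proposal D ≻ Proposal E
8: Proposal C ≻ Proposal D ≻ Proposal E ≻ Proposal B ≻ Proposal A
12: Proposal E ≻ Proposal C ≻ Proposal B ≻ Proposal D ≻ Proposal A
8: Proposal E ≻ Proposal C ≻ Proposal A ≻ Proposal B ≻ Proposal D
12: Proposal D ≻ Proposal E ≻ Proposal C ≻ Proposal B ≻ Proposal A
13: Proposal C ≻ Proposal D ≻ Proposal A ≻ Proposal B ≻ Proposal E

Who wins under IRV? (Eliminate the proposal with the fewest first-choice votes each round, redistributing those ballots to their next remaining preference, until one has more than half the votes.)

Proposal C

Round 1: Proposal A 8, Proposal B 13, Proposal C 21, Proposal D 27, Proposal E 20. Proposal A eliminated.
Round 2: Proposal B 13, Proposal C 29, Proposal D 27, Proposal E 20. Proposal B eliminated.
Round 3: Proposal C 42, Proposal D 27, Proposal E 20. Proposal E eliminated.
Round 4: Proposal C 62, Proposal D 27. Proposal C has a majority (≥45).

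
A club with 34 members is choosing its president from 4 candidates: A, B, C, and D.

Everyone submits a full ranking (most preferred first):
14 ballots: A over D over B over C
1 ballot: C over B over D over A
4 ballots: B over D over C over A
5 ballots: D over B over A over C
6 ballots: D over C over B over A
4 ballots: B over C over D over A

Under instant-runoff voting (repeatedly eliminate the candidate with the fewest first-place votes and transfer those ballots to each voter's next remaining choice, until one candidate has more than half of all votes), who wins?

D

Round 1: A 14, B 8, C 1, D 11. C eliminated.
Round 2: A 14, B 9, D 11. B eliminated.
Round 3: A 14, D 20. D has a majority (≥18).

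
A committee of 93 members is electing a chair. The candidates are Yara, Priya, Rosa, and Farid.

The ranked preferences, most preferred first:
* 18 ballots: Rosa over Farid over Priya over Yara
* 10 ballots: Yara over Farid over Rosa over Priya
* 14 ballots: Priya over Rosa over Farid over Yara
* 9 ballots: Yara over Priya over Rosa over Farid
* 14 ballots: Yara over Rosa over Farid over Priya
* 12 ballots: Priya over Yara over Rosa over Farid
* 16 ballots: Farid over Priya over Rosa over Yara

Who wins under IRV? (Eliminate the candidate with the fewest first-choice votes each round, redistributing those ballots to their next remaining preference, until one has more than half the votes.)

Priya

Round 1: Yara 33, Priya 26, Rosa 18, Farid 16. Farid eliminated.
Round 2: Yara 33, Priya 42, Rosa 18. Rosa eliminated.
Round 3: Yara 33, Priya 60. Priya has a majority (≥47).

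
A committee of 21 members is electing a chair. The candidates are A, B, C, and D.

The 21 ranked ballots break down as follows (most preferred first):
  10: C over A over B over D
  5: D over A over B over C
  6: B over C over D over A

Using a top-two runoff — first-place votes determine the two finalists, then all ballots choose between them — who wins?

Round 1 first-place votes: A 0, B 6, C 10, D 5. C and B advance.
Runoff: C is ranked above B on 10 ballots, B above C on 11.

B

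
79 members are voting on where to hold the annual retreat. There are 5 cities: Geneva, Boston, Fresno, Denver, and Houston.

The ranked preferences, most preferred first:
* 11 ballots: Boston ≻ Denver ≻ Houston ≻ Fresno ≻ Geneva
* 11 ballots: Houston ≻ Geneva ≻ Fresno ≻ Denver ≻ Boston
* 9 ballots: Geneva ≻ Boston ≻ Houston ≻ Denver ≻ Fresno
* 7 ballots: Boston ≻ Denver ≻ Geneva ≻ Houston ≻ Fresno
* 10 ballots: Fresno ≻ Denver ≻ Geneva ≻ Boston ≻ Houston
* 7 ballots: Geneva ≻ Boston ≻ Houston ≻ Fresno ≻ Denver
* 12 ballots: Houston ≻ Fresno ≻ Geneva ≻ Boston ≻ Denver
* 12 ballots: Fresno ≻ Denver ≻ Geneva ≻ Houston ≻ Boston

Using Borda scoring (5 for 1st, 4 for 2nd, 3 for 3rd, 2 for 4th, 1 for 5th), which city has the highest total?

Geneva: 11×1 + 11×4 + 9×5 + 7×3 + 10×3 + 7×5 + 12×3 + 12×3 = 258
Boston: 11×5 + 11×1 + 9×4 + 7×5 + 10×2 + 7×4 + 12×2 + 12×1 = 221
Fresno: 11×2 + 11×3 + 9×1 + 7×1 + 10×5 + 7×2 + 12×4 + 12×5 = 243
Denver: 11×4 + 11×2 + 9×2 + 7×4 + 10×4 + 7×1 + 12×1 + 12×4 = 219
Houston: 11×3 + 11×5 + 9×3 + 7×2 + 10×1 + 7×3 + 12×5 + 12×2 = 244

Geneva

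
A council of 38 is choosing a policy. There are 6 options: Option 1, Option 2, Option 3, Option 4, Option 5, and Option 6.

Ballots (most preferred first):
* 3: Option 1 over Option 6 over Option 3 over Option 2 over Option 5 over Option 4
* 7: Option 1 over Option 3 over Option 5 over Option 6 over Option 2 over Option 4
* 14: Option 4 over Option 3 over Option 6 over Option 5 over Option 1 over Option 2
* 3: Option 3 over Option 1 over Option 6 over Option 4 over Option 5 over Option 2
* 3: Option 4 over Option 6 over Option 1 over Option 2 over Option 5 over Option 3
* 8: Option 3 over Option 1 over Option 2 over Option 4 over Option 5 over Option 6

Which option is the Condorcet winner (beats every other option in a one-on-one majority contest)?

Option 3

Option 3 vs Option 1: 25–13
Option 3 vs Option 2: 35–3
Option 3 vs Option 4: 21–17
Option 3 vs Option 5: 35–3
Option 3 vs Option 6: 32–6
Option 3 beats every other option.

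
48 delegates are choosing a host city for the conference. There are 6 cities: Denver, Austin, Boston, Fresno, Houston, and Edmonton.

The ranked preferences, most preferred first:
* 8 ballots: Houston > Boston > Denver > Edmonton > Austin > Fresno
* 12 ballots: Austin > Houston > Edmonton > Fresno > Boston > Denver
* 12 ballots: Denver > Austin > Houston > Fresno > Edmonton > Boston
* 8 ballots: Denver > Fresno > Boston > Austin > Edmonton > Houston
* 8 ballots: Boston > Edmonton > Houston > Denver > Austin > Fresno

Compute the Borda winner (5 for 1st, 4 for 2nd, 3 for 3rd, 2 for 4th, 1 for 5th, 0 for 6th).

Houston

Denver: 8×3 + 12×0 + 12×5 + 8×5 + 8×2 = 140
Austin: 8×1 + 12×5 + 12×4 + 8×2 + 8×1 = 140
Boston: 8×4 + 12×1 + 12×0 + 8×3 + 8×5 = 108
Fresno: 8×0 + 12×2 + 12×2 + 8×4 + 8×0 = 80
Houston: 8×5 + 12×4 + 12×3 + 8×0 + 8×3 = 148
Edmonton: 8×2 + 12×3 + 12×1 + 8×1 + 8×4 = 104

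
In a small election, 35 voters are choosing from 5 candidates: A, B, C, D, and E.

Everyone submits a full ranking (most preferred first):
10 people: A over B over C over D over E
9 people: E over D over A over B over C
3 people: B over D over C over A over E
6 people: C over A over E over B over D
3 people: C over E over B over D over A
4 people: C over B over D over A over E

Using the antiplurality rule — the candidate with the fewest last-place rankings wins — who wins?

B

Last-place votes: A 3, B 0, C 9, D 6, E 17.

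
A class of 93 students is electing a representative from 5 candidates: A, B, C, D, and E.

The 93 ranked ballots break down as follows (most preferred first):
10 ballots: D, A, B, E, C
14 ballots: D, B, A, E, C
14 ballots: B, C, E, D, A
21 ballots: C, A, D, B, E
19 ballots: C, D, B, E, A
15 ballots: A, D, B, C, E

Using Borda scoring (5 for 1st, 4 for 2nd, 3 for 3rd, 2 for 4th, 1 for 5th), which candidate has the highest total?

D

A: 10×4 + 14×3 + 14×1 + 21×4 + 19×1 + 15×5 = 274
B: 10×3 + 14×4 + 14×5 + 21×2 + 19×3 + 15×3 = 300
C: 10×1 + 14×1 + 14×4 + 21×5 + 19×5 + 15×2 = 310
D: 10×5 + 14×5 + 14×2 + 21×3 + 19×4 + 15×4 = 347
E: 10×2 + 14×2 + 14×3 + 21×1 + 19×2 + 15×1 = 164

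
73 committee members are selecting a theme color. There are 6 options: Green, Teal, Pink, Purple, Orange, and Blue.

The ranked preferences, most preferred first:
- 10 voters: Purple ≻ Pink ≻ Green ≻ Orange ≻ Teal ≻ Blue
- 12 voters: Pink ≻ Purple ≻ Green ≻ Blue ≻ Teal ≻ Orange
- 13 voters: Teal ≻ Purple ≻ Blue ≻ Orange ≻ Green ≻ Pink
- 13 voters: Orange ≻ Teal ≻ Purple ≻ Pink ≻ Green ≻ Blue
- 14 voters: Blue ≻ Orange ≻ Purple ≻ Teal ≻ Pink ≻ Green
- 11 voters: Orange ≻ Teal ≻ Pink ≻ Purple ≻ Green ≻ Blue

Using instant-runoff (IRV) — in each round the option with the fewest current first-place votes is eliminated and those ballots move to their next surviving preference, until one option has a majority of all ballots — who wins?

Round 1: Green 0, Teal 13, Pink 12, Purple 10, Orange 24, Blue 14. Green eliminated.
Round 2: Teal 13, Pink 12, Purple 10, Orange 24, Blue 14. Purple eliminated.
Round 3: Teal 13, Pink 22, Orange 24, Blue 14. Teal eliminated.
Round 4: Pink 22, Orange 24, Blue 27. Pink eliminated.
Round 5: Orange 34, Blue 39. Blue has a majority (≥37).

Blue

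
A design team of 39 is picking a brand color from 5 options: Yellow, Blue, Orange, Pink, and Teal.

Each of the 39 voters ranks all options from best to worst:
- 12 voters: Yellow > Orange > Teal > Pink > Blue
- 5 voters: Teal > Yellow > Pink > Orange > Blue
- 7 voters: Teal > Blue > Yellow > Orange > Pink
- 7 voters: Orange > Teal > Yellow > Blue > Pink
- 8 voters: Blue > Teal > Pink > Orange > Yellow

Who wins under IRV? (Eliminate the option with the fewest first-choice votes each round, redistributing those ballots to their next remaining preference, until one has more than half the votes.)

Round 1: Yellow 12, Blue 8, Orange 7, Pink 0, Teal 12. Pink eliminated.
Round 2: Yellow 12, Blue 8, Orange 7, Teal 12. Orange eliminated.
Round 3: Yellow 12, Blue 8, Teal 19. Blue eliminated.
Round 4: Yellow 12, Teal 27. Teal has a majority (≥20).

Teal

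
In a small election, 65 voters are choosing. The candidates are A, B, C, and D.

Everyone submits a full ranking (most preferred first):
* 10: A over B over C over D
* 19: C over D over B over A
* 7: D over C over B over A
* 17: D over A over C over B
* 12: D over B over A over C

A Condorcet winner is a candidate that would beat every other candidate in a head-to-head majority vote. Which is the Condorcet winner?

D vs A: 55–10
D vs B: 55–10
D vs C: 36–29
D beats every other candidate.

D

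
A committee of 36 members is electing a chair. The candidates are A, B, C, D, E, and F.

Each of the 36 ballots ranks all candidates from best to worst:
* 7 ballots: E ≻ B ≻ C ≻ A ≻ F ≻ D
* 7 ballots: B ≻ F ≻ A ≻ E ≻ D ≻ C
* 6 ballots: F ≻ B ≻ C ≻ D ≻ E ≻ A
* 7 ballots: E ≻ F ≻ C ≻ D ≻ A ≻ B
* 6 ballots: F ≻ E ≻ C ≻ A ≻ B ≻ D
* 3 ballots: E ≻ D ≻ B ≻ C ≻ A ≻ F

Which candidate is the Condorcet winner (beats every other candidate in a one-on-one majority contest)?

F

F vs A: 26–10
F vs B: 19–17
F vs C: 26–10
F vs D: 33–3
F vs E: 19–17
F beats every other candidate.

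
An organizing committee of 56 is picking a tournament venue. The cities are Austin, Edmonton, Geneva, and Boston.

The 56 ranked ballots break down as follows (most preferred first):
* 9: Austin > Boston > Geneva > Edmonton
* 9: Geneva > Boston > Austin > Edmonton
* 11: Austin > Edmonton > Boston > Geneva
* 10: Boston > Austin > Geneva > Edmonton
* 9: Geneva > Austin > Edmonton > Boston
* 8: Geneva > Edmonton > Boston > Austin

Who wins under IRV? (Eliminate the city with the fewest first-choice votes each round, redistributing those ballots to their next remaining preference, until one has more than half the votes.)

Austin

Round 1: Austin 20, Edmonton 0, Geneva 26, Boston 10. Edmonton eliminated.
Round 2: Austin 20, Geneva 26, Boston 10. Boston eliminated.
Round 3: Austin 30, Geneva 26. Austin has a majority (≥29).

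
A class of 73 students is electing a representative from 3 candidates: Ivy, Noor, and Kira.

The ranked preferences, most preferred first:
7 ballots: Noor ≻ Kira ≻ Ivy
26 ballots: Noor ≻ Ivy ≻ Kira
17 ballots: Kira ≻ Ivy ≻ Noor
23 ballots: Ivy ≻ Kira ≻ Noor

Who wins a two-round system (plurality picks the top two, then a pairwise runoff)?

Ivy

Round 1 first-place votes: Ivy 23, Noor 33, Kira 17. Noor and Ivy advance.
Runoff: Noor is ranked above Ivy on 33 ballots, Ivy above Noor on 40.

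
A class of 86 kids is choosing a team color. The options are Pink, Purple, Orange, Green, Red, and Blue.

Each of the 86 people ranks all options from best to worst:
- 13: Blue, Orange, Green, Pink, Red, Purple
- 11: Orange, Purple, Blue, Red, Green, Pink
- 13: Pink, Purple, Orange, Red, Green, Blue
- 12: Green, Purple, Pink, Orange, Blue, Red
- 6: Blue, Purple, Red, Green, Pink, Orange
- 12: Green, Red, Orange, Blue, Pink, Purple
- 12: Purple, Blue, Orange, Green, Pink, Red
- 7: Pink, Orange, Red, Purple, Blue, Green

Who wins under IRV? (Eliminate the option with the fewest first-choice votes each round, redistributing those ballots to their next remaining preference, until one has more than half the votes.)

Round 1: Pink 20, Purple 12, Orange 11, Green 24, Red 0, Blue 19. Red eliminated.
Round 2: Pink 20, Purple 12, Orange 11, Green 24, Blue 19. Orange eliminated.
Round 3: Pink 20, Purple 23, Green 24, Blue 19. Blue eliminated.
Round 4: Pink 20, Purple 29, Green 37. Pink eliminated.
Round 5: Purple 49, Green 37. Purple has a majority (≥44).

Purple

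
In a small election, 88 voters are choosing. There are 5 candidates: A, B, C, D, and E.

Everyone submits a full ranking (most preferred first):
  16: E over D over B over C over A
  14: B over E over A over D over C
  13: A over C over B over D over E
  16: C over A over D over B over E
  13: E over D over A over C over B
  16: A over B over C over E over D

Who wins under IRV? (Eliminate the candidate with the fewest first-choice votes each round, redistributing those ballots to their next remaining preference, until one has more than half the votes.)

A

Round 1: A 29, B 14, C 16, D 0, E 29. D eliminated.
Round 2: A 29, B 14, C 16, E 29. B eliminated.
Round 3: A 29, C 16, E 43. C eliminated.
Round 4: A 45, E 43. A has a majority (≥45).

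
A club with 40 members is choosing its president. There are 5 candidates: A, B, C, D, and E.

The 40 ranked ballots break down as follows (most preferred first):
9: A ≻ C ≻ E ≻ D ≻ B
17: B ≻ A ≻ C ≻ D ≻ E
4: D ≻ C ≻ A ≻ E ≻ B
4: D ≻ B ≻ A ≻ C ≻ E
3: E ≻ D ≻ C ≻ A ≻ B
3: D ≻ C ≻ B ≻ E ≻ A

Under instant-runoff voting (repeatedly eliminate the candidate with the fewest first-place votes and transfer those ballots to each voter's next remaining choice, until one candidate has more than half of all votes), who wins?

D

Round 1: A 9, B 17, C 0, D 11, E 3. C eliminated.
Round 2: A 9, B 17, D 11, E 3. E eliminated.
Round 3: A 9, B 17, D 14. A eliminated.
Round 4: B 17, D 23. D has a majority (≥21).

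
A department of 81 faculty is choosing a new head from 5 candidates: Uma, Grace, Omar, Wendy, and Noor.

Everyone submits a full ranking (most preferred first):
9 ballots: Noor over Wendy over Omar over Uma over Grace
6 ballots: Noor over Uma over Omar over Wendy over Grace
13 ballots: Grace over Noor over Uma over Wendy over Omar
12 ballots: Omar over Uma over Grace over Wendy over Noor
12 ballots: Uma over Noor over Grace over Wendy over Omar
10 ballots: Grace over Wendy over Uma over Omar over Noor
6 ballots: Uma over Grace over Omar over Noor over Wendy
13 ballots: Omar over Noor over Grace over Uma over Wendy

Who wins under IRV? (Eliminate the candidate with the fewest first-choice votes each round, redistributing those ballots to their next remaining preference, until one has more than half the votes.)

Round 1: Uma 18, Grace 23, Omar 25, Wendy 0, Noor 15. Wendy eliminated.
Round 2: Uma 18, Grace 23, Omar 25, Noor 15. Noor eliminated.
Round 3: Uma 24, Grace 23, Omar 34. Grace eliminated.
Round 4: Uma 47, Omar 34. Uma has a majority (≥41).

Uma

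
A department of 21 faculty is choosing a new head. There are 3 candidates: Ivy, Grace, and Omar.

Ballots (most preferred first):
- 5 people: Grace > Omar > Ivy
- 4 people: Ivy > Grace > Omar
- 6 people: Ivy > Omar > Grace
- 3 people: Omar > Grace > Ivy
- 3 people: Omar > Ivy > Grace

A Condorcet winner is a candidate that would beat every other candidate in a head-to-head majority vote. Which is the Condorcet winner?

Omar vs Ivy: 11–10
Omar vs Grace: 12–9
Omar beats every other candidate.

Omar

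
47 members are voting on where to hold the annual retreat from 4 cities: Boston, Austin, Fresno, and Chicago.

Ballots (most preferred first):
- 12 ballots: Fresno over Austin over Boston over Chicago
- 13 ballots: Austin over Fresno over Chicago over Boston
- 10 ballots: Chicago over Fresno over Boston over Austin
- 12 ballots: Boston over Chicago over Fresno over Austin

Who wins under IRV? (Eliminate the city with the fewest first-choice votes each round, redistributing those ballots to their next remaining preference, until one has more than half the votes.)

Round 1: Boston 12, Austin 13, Fresno 12, Chicago 10. Chicago eliminated.
Round 2: Boston 12, Austin 13, Fresno 22. Boston eliminated.
Round 3: Austin 13, Fresno 34. Fresno has a majority (≥24).

Fresno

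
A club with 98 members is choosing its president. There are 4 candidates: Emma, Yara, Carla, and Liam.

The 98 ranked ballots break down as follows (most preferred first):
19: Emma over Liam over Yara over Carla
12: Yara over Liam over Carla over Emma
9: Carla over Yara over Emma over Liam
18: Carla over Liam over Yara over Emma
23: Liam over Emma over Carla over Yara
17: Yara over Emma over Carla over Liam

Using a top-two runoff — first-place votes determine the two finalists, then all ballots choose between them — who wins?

Carla

Round 1 first-place votes: Emma 19, Yara 29, Carla 27, Liam 23. Yara and Carla advance.
Runoff: Yara is ranked above Carla on 48 ballots, Carla above Yara on 50.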